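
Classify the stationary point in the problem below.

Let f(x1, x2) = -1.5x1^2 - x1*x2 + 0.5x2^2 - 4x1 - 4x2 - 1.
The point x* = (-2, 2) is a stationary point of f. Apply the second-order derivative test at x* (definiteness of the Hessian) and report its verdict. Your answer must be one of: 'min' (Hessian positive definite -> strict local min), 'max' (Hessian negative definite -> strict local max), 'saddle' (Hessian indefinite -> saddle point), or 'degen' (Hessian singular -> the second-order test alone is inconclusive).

Compute the Hessian H = grad^2 f:
  H = [[-3, -1], [-1, 1]]
Verify stationarity: grad f(x*) = H x* + g = (0, 0).
Eigenvalues of H: -3.2361, 1.2361.
Eigenvalues have mixed signs, so H is indefinite -> x* is a saddle point.

saddle


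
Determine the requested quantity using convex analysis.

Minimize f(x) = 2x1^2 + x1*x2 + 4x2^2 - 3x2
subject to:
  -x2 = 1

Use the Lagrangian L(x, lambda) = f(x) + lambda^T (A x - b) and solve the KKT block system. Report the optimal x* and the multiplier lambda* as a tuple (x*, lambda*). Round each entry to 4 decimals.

Form the Lagrangian:
  L(x, lambda) = (1/2) x^T Q x + c^T x + lambda^T (A x - b)
Stationarity (grad_x L = 0): Q x + c + A^T lambda = 0.
Primal feasibility: A x = b.

This gives the KKT block system:
  [ Q   A^T ] [ x     ]   [-c ]
  [ A    0  ] [ lambda ] = [ b ]

Solving the linear system:
  x*      = (0.25, -1)
  lambda* = (-10.75)
  f(x*)   = 6.875

x* = (0.25, -1), lambda* = (-10.75)


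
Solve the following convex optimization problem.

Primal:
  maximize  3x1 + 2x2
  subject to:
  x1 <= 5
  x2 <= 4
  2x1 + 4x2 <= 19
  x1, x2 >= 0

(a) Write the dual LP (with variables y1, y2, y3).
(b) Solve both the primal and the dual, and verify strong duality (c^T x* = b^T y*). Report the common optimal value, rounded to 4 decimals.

The standard primal-dual pair for 'max c^T x s.t. A x <= b, x >= 0' is:
  Dual:  min b^T y  s.t.  A^T y >= c,  y >= 0.

So the dual LP is:
  minimize  5y1 + 4y2 + 19y3
  subject to:
    y1 + 2y3 >= 3
    y2 + 4y3 >= 2
    y1, y2, y3 >= 0

Solving the primal: x* = (5, 2.25).
  primal value c^T x* = 19.5.
Solving the dual: y* = (2, 0, 0.5).
  dual value b^T y* = 19.5.
Strong duality: c^T x* = b^T y*. Confirmed.

19.5


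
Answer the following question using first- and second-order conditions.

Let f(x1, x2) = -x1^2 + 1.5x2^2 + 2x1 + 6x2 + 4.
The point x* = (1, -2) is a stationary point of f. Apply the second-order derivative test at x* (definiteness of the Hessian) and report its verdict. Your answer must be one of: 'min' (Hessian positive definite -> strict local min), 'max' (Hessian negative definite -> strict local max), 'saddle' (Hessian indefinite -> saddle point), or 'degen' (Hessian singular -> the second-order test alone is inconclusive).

Compute the Hessian H = grad^2 f:
  H = [[-2, 0], [0, 3]]
Verify stationarity: grad f(x*) = H x* + g = (0, 0).
Eigenvalues of H: -2, 3.
Eigenvalues have mixed signs, so H is indefinite -> x* is a saddle point.

saddle


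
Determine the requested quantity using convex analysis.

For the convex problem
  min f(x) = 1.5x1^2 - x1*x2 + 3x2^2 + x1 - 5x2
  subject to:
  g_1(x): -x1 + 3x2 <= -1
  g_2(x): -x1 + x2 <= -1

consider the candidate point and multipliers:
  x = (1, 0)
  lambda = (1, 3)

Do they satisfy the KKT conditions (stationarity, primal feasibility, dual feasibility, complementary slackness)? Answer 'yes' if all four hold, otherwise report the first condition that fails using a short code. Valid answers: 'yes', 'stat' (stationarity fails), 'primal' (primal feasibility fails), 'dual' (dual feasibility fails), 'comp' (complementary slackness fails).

Gradient of f: grad f(x) = Q x + c = (4, -6)
Constraint values g_i(x) = a_i^T x - b_i:
  g_1((1, 0)) = 0
  g_2((1, 0)) = 0
Stationarity residual: grad f(x) + sum_i lambda_i a_i = (0, 0)
  -> stationarity OK
Primal feasibility (all g_i <= 0): OK
Dual feasibility (all lambda_i >= 0): OK
Complementary slackness (lambda_i * g_i(x) = 0 for all i): OK

Verdict: yes, KKT holds.

yes


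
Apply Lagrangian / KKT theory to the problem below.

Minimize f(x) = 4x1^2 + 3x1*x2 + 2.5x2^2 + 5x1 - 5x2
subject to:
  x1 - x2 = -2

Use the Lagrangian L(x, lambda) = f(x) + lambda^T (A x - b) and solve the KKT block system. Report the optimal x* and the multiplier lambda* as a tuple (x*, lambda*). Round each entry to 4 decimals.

Form the Lagrangian:
  L(x, lambda) = (1/2) x^T Q x + c^T x + lambda^T (A x - b)
Stationarity (grad_x L = 0): Q x + c + A^T lambda = 0.
Primal feasibility: A x = b.

This gives the KKT block system:
  [ Q   A^T ] [ x     ]   [-c ]
  [ A    0  ] [ lambda ] = [ b ]

Solving the linear system:
  x*      = (-0.8421, 1.1579)
  lambda* = (-1.7368)
  f(x*)   = -6.7368

x* = (-0.8421, 1.1579), lambda* = (-1.7368)


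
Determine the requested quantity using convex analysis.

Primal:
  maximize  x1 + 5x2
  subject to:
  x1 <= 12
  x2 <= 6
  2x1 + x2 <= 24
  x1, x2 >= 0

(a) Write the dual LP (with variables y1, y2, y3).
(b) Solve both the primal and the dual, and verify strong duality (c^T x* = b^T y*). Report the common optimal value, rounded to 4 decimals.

The standard primal-dual pair for 'max c^T x s.t. A x <= b, x >= 0' is:
  Dual:  min b^T y  s.t.  A^T y >= c,  y >= 0.

So the dual LP is:
  minimize  12y1 + 6y2 + 24y3
  subject to:
    y1 + 2y3 >= 1
    y2 + y3 >= 5
    y1, y2, y3 >= 0

Solving the primal: x* = (9, 6).
  primal value c^T x* = 39.
Solving the dual: y* = (0, 4.5, 0.5).
  dual value b^T y* = 39.
Strong duality: c^T x* = b^T y*. Confirmed.

39


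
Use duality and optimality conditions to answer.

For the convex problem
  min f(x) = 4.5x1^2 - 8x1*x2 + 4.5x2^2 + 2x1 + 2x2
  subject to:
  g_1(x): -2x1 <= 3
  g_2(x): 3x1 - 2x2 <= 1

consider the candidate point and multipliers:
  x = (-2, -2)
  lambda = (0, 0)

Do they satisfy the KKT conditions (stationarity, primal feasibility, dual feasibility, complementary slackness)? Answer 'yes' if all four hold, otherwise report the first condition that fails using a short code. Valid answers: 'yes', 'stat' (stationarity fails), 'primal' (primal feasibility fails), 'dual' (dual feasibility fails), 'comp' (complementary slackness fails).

Gradient of f: grad f(x) = Q x + c = (0, 0)
Constraint values g_i(x) = a_i^T x - b_i:
  g_1((-2, -2)) = 1
  g_2((-2, -2)) = -3
Stationarity residual: grad f(x) + sum_i lambda_i a_i = (0, 0)
  -> stationarity OK
Primal feasibility (all g_i <= 0): FAILS
Dual feasibility (all lambda_i >= 0): OK
Complementary slackness (lambda_i * g_i(x) = 0 for all i): OK

Verdict: the first failing condition is primal_feasibility -> primal.

primal


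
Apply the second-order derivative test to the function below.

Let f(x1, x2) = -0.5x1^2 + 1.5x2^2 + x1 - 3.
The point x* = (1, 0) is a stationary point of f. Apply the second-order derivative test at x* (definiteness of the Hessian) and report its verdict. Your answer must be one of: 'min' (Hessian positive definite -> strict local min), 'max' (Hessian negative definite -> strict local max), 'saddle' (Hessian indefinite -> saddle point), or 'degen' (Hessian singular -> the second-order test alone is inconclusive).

Compute the Hessian H = grad^2 f:
  H = [[-1, 0], [0, 3]]
Verify stationarity: grad f(x*) = H x* + g = (0, 0).
Eigenvalues of H: -1, 3.
Eigenvalues have mixed signs, so H is indefinite -> x* is a saddle point.

saddle


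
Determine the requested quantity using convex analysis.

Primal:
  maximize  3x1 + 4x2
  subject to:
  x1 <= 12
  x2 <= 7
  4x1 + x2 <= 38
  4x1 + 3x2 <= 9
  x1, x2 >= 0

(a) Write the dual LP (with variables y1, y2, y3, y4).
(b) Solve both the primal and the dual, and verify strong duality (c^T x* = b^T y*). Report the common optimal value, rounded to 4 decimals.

The standard primal-dual pair for 'max c^T x s.t. A x <= b, x >= 0' is:
  Dual:  min b^T y  s.t.  A^T y >= c,  y >= 0.

So the dual LP is:
  minimize  12y1 + 7y2 + 38y3 + 9y4
  subject to:
    y1 + 4y3 + 4y4 >= 3
    y2 + y3 + 3y4 >= 4
    y1, y2, y3, y4 >= 0

Solving the primal: x* = (0, 3).
  primal value c^T x* = 12.
Solving the dual: y* = (0, 0, 0, 1.3333).
  dual value b^T y* = 12.
Strong duality: c^T x* = b^T y*. Confirmed.

12


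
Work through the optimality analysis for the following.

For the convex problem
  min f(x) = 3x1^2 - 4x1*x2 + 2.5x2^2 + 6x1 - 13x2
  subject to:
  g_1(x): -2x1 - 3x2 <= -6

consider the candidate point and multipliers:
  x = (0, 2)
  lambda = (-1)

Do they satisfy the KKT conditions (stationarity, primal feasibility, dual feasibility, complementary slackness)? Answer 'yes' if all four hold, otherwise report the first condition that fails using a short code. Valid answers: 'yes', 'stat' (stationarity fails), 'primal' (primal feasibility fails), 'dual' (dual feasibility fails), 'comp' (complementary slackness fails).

Gradient of f: grad f(x) = Q x + c = (-2, -3)
Constraint values g_i(x) = a_i^T x - b_i:
  g_1((0, 2)) = 0
Stationarity residual: grad f(x) + sum_i lambda_i a_i = (0, 0)
  -> stationarity OK
Primal feasibility (all g_i <= 0): OK
Dual feasibility (all lambda_i >= 0): FAILS
Complementary slackness (lambda_i * g_i(x) = 0 for all i): OK

Verdict: the first failing condition is dual_feasibility -> dual.

dual


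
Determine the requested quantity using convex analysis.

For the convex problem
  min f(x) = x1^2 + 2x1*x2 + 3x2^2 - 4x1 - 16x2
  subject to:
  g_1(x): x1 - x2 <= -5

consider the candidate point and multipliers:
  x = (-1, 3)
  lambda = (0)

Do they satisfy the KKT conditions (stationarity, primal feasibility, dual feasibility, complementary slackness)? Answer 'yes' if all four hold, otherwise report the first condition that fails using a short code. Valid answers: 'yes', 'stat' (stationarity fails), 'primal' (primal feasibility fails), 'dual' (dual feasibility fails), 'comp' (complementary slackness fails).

Gradient of f: grad f(x) = Q x + c = (0, 0)
Constraint values g_i(x) = a_i^T x - b_i:
  g_1((-1, 3)) = 1
Stationarity residual: grad f(x) + sum_i lambda_i a_i = (0, 0)
  -> stationarity OK
Primal feasibility (all g_i <= 0): FAILS
Dual feasibility (all lambda_i >= 0): OK
Complementary slackness (lambda_i * g_i(x) = 0 for all i): OK

Verdict: the first failing condition is primal_feasibility -> primal.

primal


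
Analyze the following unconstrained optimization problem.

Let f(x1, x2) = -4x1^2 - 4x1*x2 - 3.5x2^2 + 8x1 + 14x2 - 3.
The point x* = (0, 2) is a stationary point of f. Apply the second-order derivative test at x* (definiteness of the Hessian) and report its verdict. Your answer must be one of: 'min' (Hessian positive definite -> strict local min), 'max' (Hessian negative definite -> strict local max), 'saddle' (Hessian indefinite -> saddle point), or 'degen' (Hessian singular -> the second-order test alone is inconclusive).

Compute the Hessian H = grad^2 f:
  H = [[-8, -4], [-4, -7]]
Verify stationarity: grad f(x*) = H x* + g = (0, 0).
Eigenvalues of H: -11.5311, -3.4689.
Both eigenvalues < 0, so H is negative definite -> x* is a strict local max.

max


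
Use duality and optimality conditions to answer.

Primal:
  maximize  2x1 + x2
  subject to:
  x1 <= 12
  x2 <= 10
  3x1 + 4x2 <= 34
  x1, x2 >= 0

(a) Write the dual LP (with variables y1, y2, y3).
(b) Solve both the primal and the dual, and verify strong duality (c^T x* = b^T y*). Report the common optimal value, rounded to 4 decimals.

The standard primal-dual pair for 'max c^T x s.t. A x <= b, x >= 0' is:
  Dual:  min b^T y  s.t.  A^T y >= c,  y >= 0.

So the dual LP is:
  minimize  12y1 + 10y2 + 34y3
  subject to:
    y1 + 3y3 >= 2
    y2 + 4y3 >= 1
    y1, y2, y3 >= 0

Solving the primal: x* = (11.3333, 0).
  primal value c^T x* = 22.6667.
Solving the dual: y* = (0, 0, 0.6667).
  dual value b^T y* = 22.6667.
Strong duality: c^T x* = b^T y*. Confirmed.

22.6667


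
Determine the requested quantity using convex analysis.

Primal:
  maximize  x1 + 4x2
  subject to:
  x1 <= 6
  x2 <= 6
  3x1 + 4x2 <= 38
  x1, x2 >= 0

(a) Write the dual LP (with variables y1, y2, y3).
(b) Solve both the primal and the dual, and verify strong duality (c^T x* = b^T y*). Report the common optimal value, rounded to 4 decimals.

The standard primal-dual pair for 'max c^T x s.t. A x <= b, x >= 0' is:
  Dual:  min b^T y  s.t.  A^T y >= c,  y >= 0.

So the dual LP is:
  minimize  6y1 + 6y2 + 38y3
  subject to:
    y1 + 3y3 >= 1
    y2 + 4y3 >= 4
    y1, y2, y3 >= 0

Solving the primal: x* = (4.6667, 6).
  primal value c^T x* = 28.6667.
Solving the dual: y* = (0, 2.6667, 0.3333).
  dual value b^T y* = 28.6667.
Strong duality: c^T x* = b^T y*. Confirmed.

28.6667


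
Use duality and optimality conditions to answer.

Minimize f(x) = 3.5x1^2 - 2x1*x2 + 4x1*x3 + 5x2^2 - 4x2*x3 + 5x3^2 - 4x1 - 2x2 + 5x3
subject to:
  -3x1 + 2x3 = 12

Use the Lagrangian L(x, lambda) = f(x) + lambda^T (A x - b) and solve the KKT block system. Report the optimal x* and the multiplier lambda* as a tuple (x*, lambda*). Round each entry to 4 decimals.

Form the Lagrangian:
  L(x, lambda) = (1/2) x^T Q x + c^T x + lambda^T (A x - b)
Stationarity (grad_x L = 0): Q x + c + A^T lambda = 0.
Primal feasibility: A x = b.

This gives the KKT block system:
  [ Q   A^T ] [ x     ]   [-c ]
  [ A    0  ] [ lambda ] = [ b ]

Solving the linear system:
  x*      = (-2.755, 0.396, 1.8675)
  lambda* = (-5.5356)
  f(x*)   = 42.9964

x* = (-2.755, 0.396, 1.8675), lambda* = (-5.5356)


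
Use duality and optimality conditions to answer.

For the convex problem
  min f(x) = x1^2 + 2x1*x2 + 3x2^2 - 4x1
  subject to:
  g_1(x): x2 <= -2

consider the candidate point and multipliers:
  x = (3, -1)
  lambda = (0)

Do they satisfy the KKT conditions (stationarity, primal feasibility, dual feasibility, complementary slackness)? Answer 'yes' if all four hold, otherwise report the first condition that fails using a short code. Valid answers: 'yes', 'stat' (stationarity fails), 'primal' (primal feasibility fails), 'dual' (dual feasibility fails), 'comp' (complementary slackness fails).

Gradient of f: grad f(x) = Q x + c = (0, 0)
Constraint values g_i(x) = a_i^T x - b_i:
  g_1((3, -1)) = 1
Stationarity residual: grad f(x) + sum_i lambda_i a_i = (0, 0)
  -> stationarity OK
Primal feasibility (all g_i <= 0): FAILS
Dual feasibility (all lambda_i >= 0): OK
Complementary slackness (lambda_i * g_i(x) = 0 for all i): OK

Verdict: the first failing condition is primal_feasibility -> primal.

primal


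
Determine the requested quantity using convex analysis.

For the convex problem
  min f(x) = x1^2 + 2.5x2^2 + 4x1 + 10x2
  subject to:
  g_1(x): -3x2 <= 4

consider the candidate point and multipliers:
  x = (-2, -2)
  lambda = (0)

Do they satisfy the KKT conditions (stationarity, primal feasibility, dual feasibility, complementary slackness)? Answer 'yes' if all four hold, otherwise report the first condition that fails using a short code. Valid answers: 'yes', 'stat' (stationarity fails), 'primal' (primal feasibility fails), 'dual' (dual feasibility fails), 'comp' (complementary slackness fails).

Gradient of f: grad f(x) = Q x + c = (0, 0)
Constraint values g_i(x) = a_i^T x - b_i:
  g_1((-2, -2)) = 2
Stationarity residual: grad f(x) + sum_i lambda_i a_i = (0, 0)
  -> stationarity OK
Primal feasibility (all g_i <= 0): FAILS
Dual feasibility (all lambda_i >= 0): OK
Complementary slackness (lambda_i * g_i(x) = 0 for all i): OK

Verdict: the first failing condition is primal_feasibility -> primal.

primal


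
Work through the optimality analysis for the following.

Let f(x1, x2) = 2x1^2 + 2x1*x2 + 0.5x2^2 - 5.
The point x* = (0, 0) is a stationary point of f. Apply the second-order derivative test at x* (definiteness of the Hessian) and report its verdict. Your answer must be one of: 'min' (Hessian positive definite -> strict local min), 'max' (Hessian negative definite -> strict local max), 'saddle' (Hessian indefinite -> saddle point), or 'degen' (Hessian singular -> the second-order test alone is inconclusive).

Compute the Hessian H = grad^2 f:
  H = [[4, 2], [2, 1]]
Verify stationarity: grad f(x*) = H x* + g = (0, 0).
Eigenvalues of H: 0, 5.
H has a zero eigenvalue (singular; positive semidefinite but not definite), so H is neither positive definite, negative definite, nor indefinite. The second-order test alone is inconclusive -> degen.
(Indeed, f is constant along the null direction of H through x*, so x* is not a strict local extremum.)

degen


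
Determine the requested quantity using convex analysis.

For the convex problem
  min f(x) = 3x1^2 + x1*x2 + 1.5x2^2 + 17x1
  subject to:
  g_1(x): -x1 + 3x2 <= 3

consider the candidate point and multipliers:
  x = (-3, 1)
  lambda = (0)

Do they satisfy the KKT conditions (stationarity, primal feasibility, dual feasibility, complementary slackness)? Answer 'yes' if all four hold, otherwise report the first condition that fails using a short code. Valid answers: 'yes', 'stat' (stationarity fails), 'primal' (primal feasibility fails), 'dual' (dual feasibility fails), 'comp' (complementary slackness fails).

Gradient of f: grad f(x) = Q x + c = (0, 0)
Constraint values g_i(x) = a_i^T x - b_i:
  g_1((-3, 1)) = 3
Stationarity residual: grad f(x) + sum_i lambda_i a_i = (0, 0)
  -> stationarity OK
Primal feasibility (all g_i <= 0): FAILS
Dual feasibility (all lambda_i >= 0): OK
Complementary slackness (lambda_i * g_i(x) = 0 for all i): OK

Verdict: the first failing condition is primal_feasibility -> primal.

primal


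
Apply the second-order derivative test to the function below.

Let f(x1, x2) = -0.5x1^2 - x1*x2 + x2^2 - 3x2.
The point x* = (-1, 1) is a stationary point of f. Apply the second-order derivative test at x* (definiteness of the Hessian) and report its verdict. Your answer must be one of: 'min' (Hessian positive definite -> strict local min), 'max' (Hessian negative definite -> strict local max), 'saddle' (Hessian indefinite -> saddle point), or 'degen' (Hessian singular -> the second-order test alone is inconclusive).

Compute the Hessian H = grad^2 f:
  H = [[-1, -1], [-1, 2]]
Verify stationarity: grad f(x*) = H x* + g = (0, 0).
Eigenvalues of H: -1.3028, 2.3028.
Eigenvalues have mixed signs, so H is indefinite -> x* is a saddle point.

saddle


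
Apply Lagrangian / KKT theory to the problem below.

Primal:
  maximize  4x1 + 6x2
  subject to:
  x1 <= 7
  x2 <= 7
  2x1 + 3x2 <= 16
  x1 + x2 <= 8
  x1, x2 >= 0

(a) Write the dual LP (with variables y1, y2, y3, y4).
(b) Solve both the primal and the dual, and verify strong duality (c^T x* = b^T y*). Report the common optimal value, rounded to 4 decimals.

The standard primal-dual pair for 'max c^T x s.t. A x <= b, x >= 0' is:
  Dual:  min b^T y  s.t.  A^T y >= c,  y >= 0.

So the dual LP is:
  minimize  7y1 + 7y2 + 16y3 + 8y4
  subject to:
    y1 + 2y3 + y4 >= 4
    y2 + 3y3 + y4 >= 6
    y1, y2, y3, y4 >= 0

Solving the primal: x* = (7, 0.6667).
  primal value c^T x* = 32.
Solving the dual: y* = (0, 0, 2, 0).
  dual value b^T y* = 32.
Strong duality: c^T x* = b^T y*. Confirmed.

32


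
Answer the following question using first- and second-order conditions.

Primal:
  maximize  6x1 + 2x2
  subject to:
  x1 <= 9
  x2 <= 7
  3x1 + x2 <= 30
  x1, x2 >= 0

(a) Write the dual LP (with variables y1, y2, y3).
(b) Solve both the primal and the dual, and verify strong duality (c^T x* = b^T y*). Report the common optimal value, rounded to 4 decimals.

The standard primal-dual pair for 'max c^T x s.t. A x <= b, x >= 0' is:
  Dual:  min b^T y  s.t.  A^T y >= c,  y >= 0.

So the dual LP is:
  minimize  9y1 + 7y2 + 30y3
  subject to:
    y1 + 3y3 >= 6
    y2 + y3 >= 2
    y1, y2, y3 >= 0

Solving the primal: x* = (7.6667, 7).
  primal value c^T x* = 60.
Solving the dual: y* = (0, 0, 2).
  dual value b^T y* = 60.
Strong duality: c^T x* = b^T y*. Confirmed.

60


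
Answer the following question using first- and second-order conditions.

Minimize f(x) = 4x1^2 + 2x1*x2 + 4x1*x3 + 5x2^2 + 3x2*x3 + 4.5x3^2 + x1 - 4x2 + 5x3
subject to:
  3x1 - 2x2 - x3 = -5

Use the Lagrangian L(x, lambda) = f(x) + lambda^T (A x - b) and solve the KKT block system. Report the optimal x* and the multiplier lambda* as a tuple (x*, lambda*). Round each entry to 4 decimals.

Form the Lagrangian:
  L(x, lambda) = (1/2) x^T Q x + c^T x + lambda^T (A x - b)
Stationarity (grad_x L = 0): Q x + c + A^T lambda = 0.
Primal feasibility: A x = b.

This gives the KKT block system:
  [ Q   A^T ] [ x     ]   [-c ]
  [ A    0  ] [ lambda ] = [ b ]

Solving the linear system:
  x*      = (-1.0274, 1.0766, -0.2353)
  lambda* = (2.0024)
  f(x*)   = 1.751

x* = (-1.0274, 1.0766, -0.2353), lambda* = (2.0024)


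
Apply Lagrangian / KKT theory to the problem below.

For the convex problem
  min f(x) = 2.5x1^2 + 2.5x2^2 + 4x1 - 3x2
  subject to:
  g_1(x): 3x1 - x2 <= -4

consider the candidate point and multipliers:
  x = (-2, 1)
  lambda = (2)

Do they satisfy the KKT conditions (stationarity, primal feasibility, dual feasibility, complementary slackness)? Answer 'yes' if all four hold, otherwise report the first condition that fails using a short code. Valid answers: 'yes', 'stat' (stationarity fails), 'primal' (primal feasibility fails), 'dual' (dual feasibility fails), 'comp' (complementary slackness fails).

Gradient of f: grad f(x) = Q x + c = (-6, 2)
Constraint values g_i(x) = a_i^T x - b_i:
  g_1((-2, 1)) = -3
Stationarity residual: grad f(x) + sum_i lambda_i a_i = (0, 0)
  -> stationarity OK
Primal feasibility (all g_i <= 0): OK
Dual feasibility (all lambda_i >= 0): OK
Complementary slackness (lambda_i * g_i(x) = 0 for all i): FAILS

Verdict: the first failing condition is complementary_slackness -> comp.

comp


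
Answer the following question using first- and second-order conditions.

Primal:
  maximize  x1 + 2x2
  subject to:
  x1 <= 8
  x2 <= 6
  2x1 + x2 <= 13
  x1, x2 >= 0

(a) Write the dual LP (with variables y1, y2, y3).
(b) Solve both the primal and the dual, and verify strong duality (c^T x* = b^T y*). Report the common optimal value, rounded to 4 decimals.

The standard primal-dual pair for 'max c^T x s.t. A x <= b, x >= 0' is:
  Dual:  min b^T y  s.t.  A^T y >= c,  y >= 0.

So the dual LP is:
  minimize  8y1 + 6y2 + 13y3
  subject to:
    y1 + 2y3 >= 1
    y2 + y3 >= 2
    y1, y2, y3 >= 0

Solving the primal: x* = (3.5, 6).
  primal value c^T x* = 15.5.
Solving the dual: y* = (0, 1.5, 0.5).
  dual value b^T y* = 15.5.
Strong duality: c^T x* = b^T y*. Confirmed.

15.5


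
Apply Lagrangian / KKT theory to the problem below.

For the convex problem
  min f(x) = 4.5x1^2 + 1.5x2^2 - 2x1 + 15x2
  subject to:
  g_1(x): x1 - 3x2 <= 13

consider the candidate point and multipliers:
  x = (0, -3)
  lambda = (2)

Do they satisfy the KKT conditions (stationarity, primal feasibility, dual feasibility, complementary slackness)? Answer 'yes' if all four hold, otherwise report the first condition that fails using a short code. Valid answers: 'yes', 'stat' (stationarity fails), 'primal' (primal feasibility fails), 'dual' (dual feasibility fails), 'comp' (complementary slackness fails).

Gradient of f: grad f(x) = Q x + c = (-2, 6)
Constraint values g_i(x) = a_i^T x - b_i:
  g_1((0, -3)) = -4
Stationarity residual: grad f(x) + sum_i lambda_i a_i = (0, 0)
  -> stationarity OK
Primal feasibility (all g_i <= 0): OK
Dual feasibility (all lambda_i >= 0): OK
Complementary slackness (lambda_i * g_i(x) = 0 for all i): FAILS

Verdict: the first failing condition is complementary_slackness -> comp.

comp


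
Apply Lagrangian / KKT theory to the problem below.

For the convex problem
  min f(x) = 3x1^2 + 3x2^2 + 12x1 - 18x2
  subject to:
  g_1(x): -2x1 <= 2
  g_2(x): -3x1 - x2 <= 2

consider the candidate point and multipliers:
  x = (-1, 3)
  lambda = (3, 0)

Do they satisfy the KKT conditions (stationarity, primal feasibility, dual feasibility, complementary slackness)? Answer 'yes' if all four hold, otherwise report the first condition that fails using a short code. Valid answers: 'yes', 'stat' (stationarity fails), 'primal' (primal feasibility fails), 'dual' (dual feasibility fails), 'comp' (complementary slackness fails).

Gradient of f: grad f(x) = Q x + c = (6, 0)
Constraint values g_i(x) = a_i^T x - b_i:
  g_1((-1, 3)) = 0
  g_2((-1, 3)) = -2
Stationarity residual: grad f(x) + sum_i lambda_i a_i = (0, 0)
  -> stationarity OK
Primal feasibility (all g_i <= 0): OK
Dual feasibility (all lambda_i >= 0): OK
Complementary slackness (lambda_i * g_i(x) = 0 for all i): OK

Verdict: yes, KKT holds.

yes


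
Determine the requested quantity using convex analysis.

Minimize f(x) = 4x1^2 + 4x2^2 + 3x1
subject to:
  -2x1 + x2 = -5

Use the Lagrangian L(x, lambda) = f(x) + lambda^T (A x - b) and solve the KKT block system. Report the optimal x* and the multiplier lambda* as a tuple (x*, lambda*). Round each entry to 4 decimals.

Form the Lagrangian:
  L(x, lambda) = (1/2) x^T Q x + c^T x + lambda^T (A x - b)
Stationarity (grad_x L = 0): Q x + c + A^T lambda = 0.
Primal feasibility: A x = b.

This gives the KKT block system:
  [ Q   A^T ] [ x     ]   [-c ]
  [ A    0  ] [ lambda ] = [ b ]

Solving the linear system:
  x*      = (1.925, -1.15)
  lambda* = (9.2)
  f(x*)   = 25.8875

x* = (1.925, -1.15), lambda* = (9.2)


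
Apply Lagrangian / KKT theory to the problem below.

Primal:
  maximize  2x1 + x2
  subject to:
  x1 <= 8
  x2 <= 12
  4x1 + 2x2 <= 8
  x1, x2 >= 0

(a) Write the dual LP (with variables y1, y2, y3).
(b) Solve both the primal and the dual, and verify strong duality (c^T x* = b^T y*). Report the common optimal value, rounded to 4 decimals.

The standard primal-dual pair for 'max c^T x s.t. A x <= b, x >= 0' is:
  Dual:  min b^T y  s.t.  A^T y >= c,  y >= 0.

So the dual LP is:
  minimize  8y1 + 12y2 + 8y3
  subject to:
    y1 + 4y3 >= 2
    y2 + 2y3 >= 1
    y1, y2, y3 >= 0

Solving the primal: x* = (2, 0).
  primal value c^T x* = 4.
Solving the dual: y* = (0, 0, 0.5).
  dual value b^T y* = 4.
Strong duality: c^T x* = b^T y*. Confirmed.

4


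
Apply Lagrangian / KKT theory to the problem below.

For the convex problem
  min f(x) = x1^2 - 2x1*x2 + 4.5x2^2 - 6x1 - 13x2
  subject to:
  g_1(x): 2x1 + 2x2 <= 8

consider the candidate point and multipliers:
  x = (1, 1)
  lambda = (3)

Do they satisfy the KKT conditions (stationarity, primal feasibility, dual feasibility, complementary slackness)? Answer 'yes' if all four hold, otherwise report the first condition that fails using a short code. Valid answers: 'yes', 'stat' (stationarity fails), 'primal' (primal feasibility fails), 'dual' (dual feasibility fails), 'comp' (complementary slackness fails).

Gradient of f: grad f(x) = Q x + c = (-6, -6)
Constraint values g_i(x) = a_i^T x - b_i:
  g_1((1, 1)) = -4
Stationarity residual: grad f(x) + sum_i lambda_i a_i = (0, 0)
  -> stationarity OK
Primal feasibility (all g_i <= 0): OK
Dual feasibility (all lambda_i >= 0): OK
Complementary slackness (lambda_i * g_i(x) = 0 for all i): FAILS

Verdict: the first failing condition is complementary_slackness -> comp.

comp


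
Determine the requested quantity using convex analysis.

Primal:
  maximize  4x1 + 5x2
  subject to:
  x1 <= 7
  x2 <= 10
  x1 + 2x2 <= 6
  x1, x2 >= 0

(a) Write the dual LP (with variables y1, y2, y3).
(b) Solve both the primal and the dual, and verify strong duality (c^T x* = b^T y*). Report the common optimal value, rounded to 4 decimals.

The standard primal-dual pair for 'max c^T x s.t. A x <= b, x >= 0' is:
  Dual:  min b^T y  s.t.  A^T y >= c,  y >= 0.

So the dual LP is:
  minimize  7y1 + 10y2 + 6y3
  subject to:
    y1 + y3 >= 4
    y2 + 2y3 >= 5
    y1, y2, y3 >= 0

Solving the primal: x* = (6, 0).
  primal value c^T x* = 24.
Solving the dual: y* = (0, 0, 4).
  dual value b^T y* = 24.
Strong duality: c^T x* = b^T y*. Confirmed.

24


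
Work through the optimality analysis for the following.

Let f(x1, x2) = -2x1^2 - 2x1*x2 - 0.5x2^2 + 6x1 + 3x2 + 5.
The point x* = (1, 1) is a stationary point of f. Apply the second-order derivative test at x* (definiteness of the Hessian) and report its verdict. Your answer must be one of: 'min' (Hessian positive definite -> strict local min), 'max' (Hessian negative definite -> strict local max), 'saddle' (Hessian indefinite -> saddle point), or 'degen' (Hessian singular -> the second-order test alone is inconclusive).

Compute the Hessian H = grad^2 f:
  H = [[-4, -2], [-2, -1]]
Verify stationarity: grad f(x*) = H x* + g = (0, 0).
Eigenvalues of H: -5, 0.
H has a zero eigenvalue (singular; negative semidefinite but not definite), so H is neither positive definite, negative definite, nor indefinite. The second-order test alone is inconclusive -> degen.
(Indeed, f is constant along the null direction of H through x*, so x* is not a strict local extremum.)

degen


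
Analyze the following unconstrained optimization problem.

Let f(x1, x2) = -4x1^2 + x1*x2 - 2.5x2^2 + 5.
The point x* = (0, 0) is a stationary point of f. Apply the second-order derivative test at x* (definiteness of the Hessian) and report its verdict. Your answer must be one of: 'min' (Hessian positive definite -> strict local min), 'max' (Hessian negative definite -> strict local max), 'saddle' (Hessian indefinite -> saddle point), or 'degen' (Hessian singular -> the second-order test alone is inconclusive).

Compute the Hessian H = grad^2 f:
  H = [[-8, 1], [1, -5]]
Verify stationarity: grad f(x*) = H x* + g = (0, 0).
Eigenvalues of H: -8.3028, -4.6972.
Both eigenvalues < 0, so H is negative definite -> x* is a strict local max.

max


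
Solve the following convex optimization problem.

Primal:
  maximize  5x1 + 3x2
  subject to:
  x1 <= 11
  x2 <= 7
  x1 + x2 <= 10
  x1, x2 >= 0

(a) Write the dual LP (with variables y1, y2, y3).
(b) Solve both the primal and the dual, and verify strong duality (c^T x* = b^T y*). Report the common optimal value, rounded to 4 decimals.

The standard primal-dual pair for 'max c^T x s.t. A x <= b, x >= 0' is:
  Dual:  min b^T y  s.t.  A^T y >= c,  y >= 0.

So the dual LP is:
  minimize  11y1 + 7y2 + 10y3
  subject to:
    y1 + y3 >= 5
    y2 + y3 >= 3
    y1, y2, y3 >= 0

Solving the primal: x* = (10, 0).
  primal value c^T x* = 50.
Solving the dual: y* = (0, 0, 5).
  dual value b^T y* = 50.
Strong duality: c^T x* = b^T y*. Confirmed.

50


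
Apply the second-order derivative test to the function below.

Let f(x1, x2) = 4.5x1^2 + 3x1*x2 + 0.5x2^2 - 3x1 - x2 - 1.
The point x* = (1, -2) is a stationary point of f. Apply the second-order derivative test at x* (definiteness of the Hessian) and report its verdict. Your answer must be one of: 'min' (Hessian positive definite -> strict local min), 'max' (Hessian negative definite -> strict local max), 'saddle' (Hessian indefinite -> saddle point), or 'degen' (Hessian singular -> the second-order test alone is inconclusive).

Compute the Hessian H = grad^2 f:
  H = [[9, 3], [3, 1]]
Verify stationarity: grad f(x*) = H x* + g = (0, 0).
Eigenvalues of H: 0, 10.
H has a zero eigenvalue (singular; positive semidefinite but not definite), so H is neither positive definite, negative definite, nor indefinite. The second-order test alone is inconclusive -> degen.
(Indeed, f is constant along the null direction of H through x*, so x* is not a strict local extremum.)

degen


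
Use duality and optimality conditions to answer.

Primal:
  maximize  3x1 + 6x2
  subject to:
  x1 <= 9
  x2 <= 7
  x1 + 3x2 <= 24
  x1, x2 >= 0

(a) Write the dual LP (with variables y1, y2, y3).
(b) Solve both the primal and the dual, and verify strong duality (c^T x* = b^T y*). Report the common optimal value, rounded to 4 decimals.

The standard primal-dual pair for 'max c^T x s.t. A x <= b, x >= 0' is:
  Dual:  min b^T y  s.t.  A^T y >= c,  y >= 0.

So the dual LP is:
  minimize  9y1 + 7y2 + 24y3
  subject to:
    y1 + y3 >= 3
    y2 + 3y3 >= 6
    y1, y2, y3 >= 0

Solving the primal: x* = (9, 5).
  primal value c^T x* = 57.
Solving the dual: y* = (1, 0, 2).
  dual value b^T y* = 57.
Strong duality: c^T x* = b^T y*. Confirmed.

57


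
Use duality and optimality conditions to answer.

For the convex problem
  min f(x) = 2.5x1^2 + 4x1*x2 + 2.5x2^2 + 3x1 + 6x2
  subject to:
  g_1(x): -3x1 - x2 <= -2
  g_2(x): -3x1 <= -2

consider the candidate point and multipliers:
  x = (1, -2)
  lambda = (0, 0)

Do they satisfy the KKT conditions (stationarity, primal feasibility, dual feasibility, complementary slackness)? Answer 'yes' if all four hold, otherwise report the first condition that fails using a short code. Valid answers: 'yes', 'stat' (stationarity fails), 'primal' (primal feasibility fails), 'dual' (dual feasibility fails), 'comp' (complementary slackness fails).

Gradient of f: grad f(x) = Q x + c = (0, 0)
Constraint values g_i(x) = a_i^T x - b_i:
  g_1((1, -2)) = 1
  g_2((1, -2)) = -1
Stationarity residual: grad f(x) + sum_i lambda_i a_i = (0, 0)
  -> stationarity OK
Primal feasibility (all g_i <= 0): FAILS
Dual feasibility (all lambda_i >= 0): OK
Complementary slackness (lambda_i * g_i(x) = 0 for all i): OK

Verdict: the first failing condition is primal_feasibility -> primal.

primal


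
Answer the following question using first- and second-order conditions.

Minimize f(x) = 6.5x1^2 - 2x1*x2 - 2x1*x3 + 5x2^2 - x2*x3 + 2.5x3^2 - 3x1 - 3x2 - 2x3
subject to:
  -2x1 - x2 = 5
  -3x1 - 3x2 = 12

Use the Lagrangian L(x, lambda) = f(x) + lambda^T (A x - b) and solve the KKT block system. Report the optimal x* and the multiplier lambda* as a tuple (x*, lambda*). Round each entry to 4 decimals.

Form the Lagrangian:
  L(x, lambda) = (1/2) x^T Q x + c^T x + lambda^T (A x - b)
Stationarity (grad_x L = 0): Q x + c + A^T lambda = 0.
Primal feasibility: A x = b.

This gives the KKT block system:
  [ Q   A^T ] [ x     ]   [-c ]
  [ A    0  ] [ lambda ] = [ b ]

Solving the linear system:
  x*      = (-1, -3, -0.6)
  lambda* = (21.6, -17.3333)
  f(x*)   = 56.6

x* = (-1, -3, -0.6), lambda* = (21.6, -17.3333)


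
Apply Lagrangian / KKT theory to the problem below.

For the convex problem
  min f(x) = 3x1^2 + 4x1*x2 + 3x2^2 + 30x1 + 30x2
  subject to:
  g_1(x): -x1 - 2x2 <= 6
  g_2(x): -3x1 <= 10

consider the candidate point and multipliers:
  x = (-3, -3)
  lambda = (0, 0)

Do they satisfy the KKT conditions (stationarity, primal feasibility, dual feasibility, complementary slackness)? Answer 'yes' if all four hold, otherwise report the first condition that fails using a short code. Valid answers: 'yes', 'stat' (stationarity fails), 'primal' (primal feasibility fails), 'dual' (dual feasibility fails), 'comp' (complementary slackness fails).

Gradient of f: grad f(x) = Q x + c = (0, 0)
Constraint values g_i(x) = a_i^T x - b_i:
  g_1((-3, -3)) = 3
  g_2((-3, -3)) = -1
Stationarity residual: grad f(x) + sum_i lambda_i a_i = (0, 0)
  -> stationarity OK
Primal feasibility (all g_i <= 0): FAILS
Dual feasibility (all lambda_i >= 0): OK
Complementary slackness (lambda_i * g_i(x) = 0 for all i): OK

Verdict: the first failing condition is primal_feasibility -> primal.

primal


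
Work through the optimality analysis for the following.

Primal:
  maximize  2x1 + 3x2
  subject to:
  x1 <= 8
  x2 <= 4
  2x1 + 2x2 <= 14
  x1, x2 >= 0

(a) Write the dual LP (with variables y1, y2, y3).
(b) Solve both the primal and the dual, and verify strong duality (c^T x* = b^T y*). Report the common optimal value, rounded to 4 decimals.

The standard primal-dual pair for 'max c^T x s.t. A x <= b, x >= 0' is:
  Dual:  min b^T y  s.t.  A^T y >= c,  y >= 0.

So the dual LP is:
  minimize  8y1 + 4y2 + 14y3
  subject to:
    y1 + 2y3 >= 2
    y2 + 2y3 >= 3
    y1, y2, y3 >= 0

Solving the primal: x* = (3, 4).
  primal value c^T x* = 18.
Solving the dual: y* = (0, 1, 1).
  dual value b^T y* = 18.
Strong duality: c^T x* = b^T y*. Confirmed.

18


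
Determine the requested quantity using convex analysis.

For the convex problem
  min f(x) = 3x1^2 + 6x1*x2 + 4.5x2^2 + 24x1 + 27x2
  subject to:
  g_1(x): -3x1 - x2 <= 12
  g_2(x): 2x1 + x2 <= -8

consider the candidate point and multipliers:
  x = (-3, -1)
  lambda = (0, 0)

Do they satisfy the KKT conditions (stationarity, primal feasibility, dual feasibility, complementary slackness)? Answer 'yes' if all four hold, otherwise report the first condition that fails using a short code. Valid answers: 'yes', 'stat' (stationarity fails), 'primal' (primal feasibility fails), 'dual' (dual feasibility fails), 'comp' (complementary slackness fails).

Gradient of f: grad f(x) = Q x + c = (0, 0)
Constraint values g_i(x) = a_i^T x - b_i:
  g_1((-3, -1)) = -2
  g_2((-3, -1)) = 1
Stationarity residual: grad f(x) + sum_i lambda_i a_i = (0, 0)
  -> stationarity OK
Primal feasibility (all g_i <= 0): FAILS
Dual feasibility (all lambda_i >= 0): OK
Complementary slackness (lambda_i * g_i(x) = 0 for all i): OK

Verdict: the first failing condition is primal_feasibility -> primal.

primal


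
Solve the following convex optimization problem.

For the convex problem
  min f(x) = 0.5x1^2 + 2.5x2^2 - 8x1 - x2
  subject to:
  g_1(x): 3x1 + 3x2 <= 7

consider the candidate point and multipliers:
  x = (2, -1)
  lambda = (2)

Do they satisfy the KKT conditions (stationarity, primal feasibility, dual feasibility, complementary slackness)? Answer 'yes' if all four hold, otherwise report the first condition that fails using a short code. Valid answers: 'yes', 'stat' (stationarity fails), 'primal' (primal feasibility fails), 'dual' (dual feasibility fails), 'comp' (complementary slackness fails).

Gradient of f: grad f(x) = Q x + c = (-6, -6)
Constraint values g_i(x) = a_i^T x - b_i:
  g_1((2, -1)) = -4
Stationarity residual: grad f(x) + sum_i lambda_i a_i = (0, 0)
  -> stationarity OK
Primal feasibility (all g_i <= 0): OK
Dual feasibility (all lambda_i >= 0): OK
Complementary slackness (lambda_i * g_i(x) = 0 for all i): FAILS

Verdict: the first failing condition is complementary_slackness -> comp.

comp


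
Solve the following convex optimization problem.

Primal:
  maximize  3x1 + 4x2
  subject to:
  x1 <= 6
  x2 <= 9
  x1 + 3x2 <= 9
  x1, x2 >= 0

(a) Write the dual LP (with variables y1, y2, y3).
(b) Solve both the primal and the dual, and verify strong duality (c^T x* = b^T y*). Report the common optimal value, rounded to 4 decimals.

The standard primal-dual pair for 'max c^T x s.t. A x <= b, x >= 0' is:
  Dual:  min b^T y  s.t.  A^T y >= c,  y >= 0.

So the dual LP is:
  minimize  6y1 + 9y2 + 9y3
  subject to:
    y1 + y3 >= 3
    y2 + 3y3 >= 4
    y1, y2, y3 >= 0

Solving the primal: x* = (6, 1).
  primal value c^T x* = 22.
Solving the dual: y* = (1.6667, 0, 1.3333).
  dual value b^T y* = 22.
Strong duality: c^T x* = b^T y*. Confirmed.

22


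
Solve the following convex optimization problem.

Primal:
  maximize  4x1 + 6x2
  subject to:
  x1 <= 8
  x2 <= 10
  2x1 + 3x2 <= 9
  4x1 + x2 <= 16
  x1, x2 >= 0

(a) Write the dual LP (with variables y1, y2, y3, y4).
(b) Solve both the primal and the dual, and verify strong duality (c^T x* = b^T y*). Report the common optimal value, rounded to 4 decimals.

The standard primal-dual pair for 'max c^T x s.t. A x <= b, x >= 0' is:
  Dual:  min b^T y  s.t.  A^T y >= c,  y >= 0.

So the dual LP is:
  minimize  8y1 + 10y2 + 9y3 + 16y4
  subject to:
    y1 + 2y3 + 4y4 >= 4
    y2 + 3y3 + y4 >= 6
    y1, y2, y3, y4 >= 0

Solving the primal: x* = (3.9, 0.4).
  primal value c^T x* = 18.
Solving the dual: y* = (0, 0, 2, 0).
  dual value b^T y* = 18.
Strong duality: c^T x* = b^T y*. Confirmed.

18


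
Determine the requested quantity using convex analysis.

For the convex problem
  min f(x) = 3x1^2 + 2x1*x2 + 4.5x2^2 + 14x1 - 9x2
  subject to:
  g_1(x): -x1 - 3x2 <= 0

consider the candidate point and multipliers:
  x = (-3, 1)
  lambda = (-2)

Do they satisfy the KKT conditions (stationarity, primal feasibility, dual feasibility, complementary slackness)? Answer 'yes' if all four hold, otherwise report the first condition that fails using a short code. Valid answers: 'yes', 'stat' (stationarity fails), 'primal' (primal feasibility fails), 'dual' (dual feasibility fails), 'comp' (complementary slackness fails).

Gradient of f: grad f(x) = Q x + c = (-2, -6)
Constraint values g_i(x) = a_i^T x - b_i:
  g_1((-3, 1)) = 0
Stationarity residual: grad f(x) + sum_i lambda_i a_i = (0, 0)
  -> stationarity OK
Primal feasibility (all g_i <= 0): OK
Dual feasibility (all lambda_i >= 0): FAILS
Complementary slackness (lambda_i * g_i(x) = 0 for all i): OK

Verdict: the first failing condition is dual_feasibility -> dual.

dual
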